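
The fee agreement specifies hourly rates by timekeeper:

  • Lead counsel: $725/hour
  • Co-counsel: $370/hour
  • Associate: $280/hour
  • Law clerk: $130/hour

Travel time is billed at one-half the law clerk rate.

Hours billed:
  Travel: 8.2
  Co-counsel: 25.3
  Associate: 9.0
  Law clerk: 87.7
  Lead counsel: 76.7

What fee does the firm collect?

Lead counsel: 76.7 × $725 = $55,607.50
Co-counsel: 25.3 × $370 = $9,361.00
Associate: 9.0 × $280 = $2,520.00
Law clerk: 87.7 × $130 = $11,401.00
Subtotal: $55,607.50 + $9,361.00 + $2,520.00 + $11,401.00 = $78,889.50
Travel: 8.2 × ($130 ÷ 2) = 8.2 × $65.00 = $533.00
Total: $78,889.50 + $533.00 = $79,422.50

$79,422.50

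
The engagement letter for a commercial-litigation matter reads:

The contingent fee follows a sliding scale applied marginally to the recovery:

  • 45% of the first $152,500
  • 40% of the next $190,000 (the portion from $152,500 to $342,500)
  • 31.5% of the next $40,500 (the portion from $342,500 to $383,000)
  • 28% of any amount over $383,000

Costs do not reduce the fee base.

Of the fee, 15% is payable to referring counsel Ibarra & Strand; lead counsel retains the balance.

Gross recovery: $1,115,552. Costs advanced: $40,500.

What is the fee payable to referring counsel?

$54,374.56

Fee base is the gross recovery, $1,115,552; costs are reimbursed separately.
First $152,500 at 45% = $68,625.00
Next $190,000 at 40% = $76,000.00
Next $40,500 at 31.5% = $12,757.50
Remaining $732,552 at 28% = $205,114.56
Fee: $68,625.00 + $76,000.00 + $12,757.50 + $205,114.56 = $362,497.06
Referral share: 15% of $362,497.06 = $54,374.56; lead counsel retains $362,497.06 − $54,374.56 = $308,122.50.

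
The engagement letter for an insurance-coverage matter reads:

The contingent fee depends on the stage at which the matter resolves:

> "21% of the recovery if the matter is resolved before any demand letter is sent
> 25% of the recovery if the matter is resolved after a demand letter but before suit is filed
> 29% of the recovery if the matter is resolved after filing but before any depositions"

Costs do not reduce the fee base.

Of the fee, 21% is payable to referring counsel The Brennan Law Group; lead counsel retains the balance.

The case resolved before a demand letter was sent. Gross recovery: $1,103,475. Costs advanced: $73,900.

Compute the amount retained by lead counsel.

$183,066.50

Fee base is the gross recovery, $1,103,475; costs are reimbursed separately.
The matter resolved before a demand letter was sent, so the 21% rate applies.
$1,103,475 × 21% = $231,729.75
Referral share: 21% of $231,729.75 = $48,663.25; lead counsel retains $231,729.75 − $48,663.25 = $183,066.50.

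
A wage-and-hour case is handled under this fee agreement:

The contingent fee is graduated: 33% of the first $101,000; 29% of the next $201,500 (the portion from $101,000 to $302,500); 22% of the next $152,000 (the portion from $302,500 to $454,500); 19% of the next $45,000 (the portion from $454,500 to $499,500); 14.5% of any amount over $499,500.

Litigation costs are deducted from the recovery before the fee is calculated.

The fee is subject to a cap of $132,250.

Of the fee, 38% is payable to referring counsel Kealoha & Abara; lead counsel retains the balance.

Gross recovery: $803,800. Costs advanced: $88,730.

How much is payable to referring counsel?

Fee base (net of costs): $803,800 − $88,730 = $715,070
First $101,000 at 33% = $33,330.00
Next $201,500 at 29% = $58,435.00
Next $152,000 at 22% = $33,440.00
Next $45,000 at 19% = $8,550.00
Remaining $215,570 at 14.5% = $31,257.65
Fee: $33,330.00 + $58,435.00 + $33,440.00 + $8,550.00 + $31,257.65 = $165,012.65
$165,012.65 exceeds the $132,250 cap, so the fee is capped at $132,250.00.
Referral share: 38% of $132,250.00 = $50,255.00; lead counsel retains $132,250.00 − $50,255.00 = $81,995.00.

$50,255.00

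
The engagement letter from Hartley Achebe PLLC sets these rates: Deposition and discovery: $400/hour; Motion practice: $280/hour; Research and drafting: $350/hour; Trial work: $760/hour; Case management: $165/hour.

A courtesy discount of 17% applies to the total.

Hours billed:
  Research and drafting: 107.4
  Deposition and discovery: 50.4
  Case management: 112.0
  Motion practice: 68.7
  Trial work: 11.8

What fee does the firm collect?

$86,680.22

Deposition and discovery: 50.4 × $400 = $20,160.00
Motion practice: 68.7 × $280 = $19,236.00
Research and drafting: 107.4 × $350 = $37,590.00
Trial work: 11.8 × $760 = $8,968.00
Case management: 112.0 × $165 = $18,480.00
Subtotal: $104,434.00
Less 17% discount: −$17,753.78
Total: $104,434.00 − $17,753.78 = $86,680.22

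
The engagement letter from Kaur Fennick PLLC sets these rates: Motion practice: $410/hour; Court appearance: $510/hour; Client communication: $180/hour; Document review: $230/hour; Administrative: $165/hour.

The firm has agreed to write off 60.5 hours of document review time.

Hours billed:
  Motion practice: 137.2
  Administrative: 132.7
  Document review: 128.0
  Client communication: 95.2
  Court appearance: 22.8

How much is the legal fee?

Motion practice: 137.2 × $410 = $56,252.00
Court appearance: 22.8 × $510 = $11,628.00
Client communication: 95.2 × $180 = $17,136.00
Document review: 128.0 × $230 = $29,440.00
Administrative: 132.7 × $165 = $21,895.50
Subtotal: $136,351.50
Write-off: 60.5 × $230 = $13,915.00
Total: $136,351.50 − $13,915.00 = $122,436.50

$122,436.50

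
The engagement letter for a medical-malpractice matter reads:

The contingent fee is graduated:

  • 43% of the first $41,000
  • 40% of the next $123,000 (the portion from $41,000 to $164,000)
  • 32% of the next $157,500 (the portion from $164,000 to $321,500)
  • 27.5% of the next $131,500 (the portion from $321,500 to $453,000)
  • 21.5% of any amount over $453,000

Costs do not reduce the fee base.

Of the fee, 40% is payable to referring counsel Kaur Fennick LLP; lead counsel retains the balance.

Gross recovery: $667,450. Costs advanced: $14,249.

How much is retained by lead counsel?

$119,699.55

Fee base is the gross recovery, $667,450; costs are reimbursed separately.
First $41,000 at 43% = $17,630.00
Next $123,000 at 40% = $49,200.00
Next $157,500 at 32% = $50,400.00
Next $131,500 at 27.5% = $36,162.50
Remaining $214,450 at 21.5% = $46,106.75
Fee: $17,630.00 + $49,200.00 + $50,400.00 + $36,162.50 + $46,106.75 = $199,499.25
Referral share: 40% of $199,499.25 = $79,799.70; lead counsel retains $199,499.25 − $79,799.70 = $119,699.55.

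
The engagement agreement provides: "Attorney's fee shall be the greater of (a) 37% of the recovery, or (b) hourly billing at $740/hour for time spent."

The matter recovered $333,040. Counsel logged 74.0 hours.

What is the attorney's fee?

(a) 37% of $333,040 = $123,224.80
(b) 74.0 × $740 = $54,760.00
The greater is (a): $123,224.80.

$123,224.80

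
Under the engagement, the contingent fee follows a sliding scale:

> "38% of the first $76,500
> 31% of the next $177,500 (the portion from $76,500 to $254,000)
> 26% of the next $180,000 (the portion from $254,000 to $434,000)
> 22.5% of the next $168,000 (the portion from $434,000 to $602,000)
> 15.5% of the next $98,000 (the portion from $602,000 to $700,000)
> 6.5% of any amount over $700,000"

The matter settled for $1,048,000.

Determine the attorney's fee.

$206,505.00

First $76,500 at 38% = $29,070.00
Next $177,500 at 31% = $55,025.00
Next $180,000 at 26% = $46,800.00
Next $168,000 at 22.5% = $37,800.00
Next $98,000 at 15.5% = $15,190.00
Remaining $348,000 at 6.5% = $22,620.00
Fee: $29,070.00 + $55,025.00 + $46,800.00 + $37,800.00 + $15,190.00 + $22,620.00 = $206,505.00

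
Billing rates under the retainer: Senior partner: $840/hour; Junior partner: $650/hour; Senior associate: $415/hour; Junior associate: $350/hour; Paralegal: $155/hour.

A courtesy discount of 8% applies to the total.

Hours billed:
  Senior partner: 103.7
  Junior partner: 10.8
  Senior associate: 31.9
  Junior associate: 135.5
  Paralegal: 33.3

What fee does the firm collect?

$147,156.76

Senior partner: 103.7 × $840 = $87,108.00
Junior partner: 10.8 × $650 = $7,020.00
Senior associate: 31.9 × $415 = $13,238.50
Junior associate: 135.5 × $350 = $47,425.00
Paralegal: 33.3 × $155 = $5,161.50
Subtotal: $159,953.00
Less 8% discount: −$12,796.24
Total: $159,953.00 − $12,796.24 = $147,156.76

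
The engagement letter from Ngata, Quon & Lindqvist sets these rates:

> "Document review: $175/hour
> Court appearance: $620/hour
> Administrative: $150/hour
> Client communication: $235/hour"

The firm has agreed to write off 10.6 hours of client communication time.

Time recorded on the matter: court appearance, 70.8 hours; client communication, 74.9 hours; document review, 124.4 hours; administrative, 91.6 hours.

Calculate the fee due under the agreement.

$94,516.50

Document review: 124.4 × $175 = $21,770.00
Court appearance: 70.8 × $620 = $43,896.00
Administrative: 91.6 × $150 = $13,740.00
Client communication: 74.9 × $235 = $17,601.50
Subtotal: $97,007.50
Write-off: 10.6 × $235 = $2,491.00
Total: $97,007.50 − $2,491.00 = $94,516.50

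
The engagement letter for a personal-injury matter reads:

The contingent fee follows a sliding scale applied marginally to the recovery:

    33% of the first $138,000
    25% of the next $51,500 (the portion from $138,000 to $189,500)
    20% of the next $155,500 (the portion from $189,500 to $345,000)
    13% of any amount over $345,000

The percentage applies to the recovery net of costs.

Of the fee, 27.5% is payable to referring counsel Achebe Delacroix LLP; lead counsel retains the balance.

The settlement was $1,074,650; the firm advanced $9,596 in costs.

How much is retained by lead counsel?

Fee base (net of costs): $1,074,650 − $9,596 = $1,065,054
First $138,000 at 33% = $45,540.00
Next $51,500 at 25% = $12,875.00
Next $155,500 at 20% = $31,100.00
Remaining $720,054 at 13% = $93,607.02
Fee: $45,540.00 + $12,875.00 + $31,100.00 + $93,607.02 = $183,122.02
Referral share: 27.5% of $183,122.02 = $50,358.56; lead counsel retains $183,122.02 − $50,358.56 = $132,763.46.

$132,763.46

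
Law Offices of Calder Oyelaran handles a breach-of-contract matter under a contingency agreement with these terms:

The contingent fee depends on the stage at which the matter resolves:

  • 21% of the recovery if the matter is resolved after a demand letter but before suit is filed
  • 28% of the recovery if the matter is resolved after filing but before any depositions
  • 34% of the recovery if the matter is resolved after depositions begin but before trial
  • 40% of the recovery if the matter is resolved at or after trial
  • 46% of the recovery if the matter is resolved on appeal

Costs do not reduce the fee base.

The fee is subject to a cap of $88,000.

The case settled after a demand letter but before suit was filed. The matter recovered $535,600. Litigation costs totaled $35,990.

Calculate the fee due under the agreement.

Fee base is the gross recovery, $535,600; costs are reimbursed separately.
The matter settled after a demand letter but before suit was filed, so the 21% rate applies.
$535,600 × 21% = $112,476.00
$112,476.00 exceeds the $88,000 cap, so the fee is capped at $88,000.00.

$88,000.00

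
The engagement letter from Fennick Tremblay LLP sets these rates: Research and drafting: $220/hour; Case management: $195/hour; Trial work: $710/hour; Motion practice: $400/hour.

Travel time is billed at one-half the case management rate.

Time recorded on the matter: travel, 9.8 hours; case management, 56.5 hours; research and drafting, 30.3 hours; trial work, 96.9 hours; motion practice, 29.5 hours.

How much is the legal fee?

$99,238.00

Research and drafting: 30.3 × $220 = $6,666.00
Case management: 56.5 × $195 = $11,017.50
Trial work: 96.9 × $710 = $68,799.00
Motion practice: 29.5 × $400 = $11,800.00
Subtotal: $6,666.00 + $11,017.50 + $68,799.00 + $11,800.00 = $98,282.50
Travel: 9.8 × ($195 ÷ 2) = 9.8 × $97.50 = $955.50
Total: $98,282.50 + $955.50 = $99,238.00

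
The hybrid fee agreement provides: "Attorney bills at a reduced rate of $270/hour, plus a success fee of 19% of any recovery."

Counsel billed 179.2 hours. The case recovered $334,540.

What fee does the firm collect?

Hourly: 179.2 × $270 = $48,384.00
Success fee: 19% of $334,540 = $63,562.60
Total: $48,384.00 + $63,562.60 = $111,946.60

$111,946.60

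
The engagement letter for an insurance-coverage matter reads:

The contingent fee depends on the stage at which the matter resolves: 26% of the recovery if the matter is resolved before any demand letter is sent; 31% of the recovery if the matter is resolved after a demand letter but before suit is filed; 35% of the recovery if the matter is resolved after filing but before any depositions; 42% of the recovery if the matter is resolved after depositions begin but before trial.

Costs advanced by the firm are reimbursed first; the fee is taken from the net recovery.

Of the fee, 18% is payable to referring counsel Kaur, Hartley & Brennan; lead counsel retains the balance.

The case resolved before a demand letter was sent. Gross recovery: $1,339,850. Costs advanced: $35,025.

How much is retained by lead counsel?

Fee base (net of costs): $1,339,850 − $35,025 = $1,304,825
The matter resolved before a demand letter was sent, so the 26% rate applies.
$1,304,825 × 26% = $339,254.50
Referral share: 18% of $339,254.50 = $61,065.81; lead counsel retains $339,254.50 − $61,065.81 = $278,188.69.

$278,188.69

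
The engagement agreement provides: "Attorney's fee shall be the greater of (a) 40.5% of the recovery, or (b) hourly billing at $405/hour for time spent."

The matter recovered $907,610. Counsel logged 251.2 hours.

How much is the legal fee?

$367,582.05

(a) 40.5% of $907,610 = $367,582.05
(b) 251.2 × $405 = $101,736.00
The greater is (a): $367,582.05.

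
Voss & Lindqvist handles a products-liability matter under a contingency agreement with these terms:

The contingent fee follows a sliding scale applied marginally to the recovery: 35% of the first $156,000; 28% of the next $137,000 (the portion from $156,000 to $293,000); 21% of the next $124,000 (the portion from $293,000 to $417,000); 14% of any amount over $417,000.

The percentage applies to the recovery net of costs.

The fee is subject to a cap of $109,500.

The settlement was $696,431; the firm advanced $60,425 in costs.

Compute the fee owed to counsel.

Fee base (net of costs): $696,431 − $60,425 = $636,006
First $156,000 at 35% = $54,600.00
Next $137,000 at 28% = $38,360.00
Next $124,000 at 21% = $26,040.00
Remaining $219,006 at 14% = $30,660.84
Fee: $54,600.00 + $38,360.00 + $26,040.00 + $30,660.84 = $149,660.84
$149,660.84 exceeds the $109,500 cap, so the fee is capped at $109,500.00.

$109,500.00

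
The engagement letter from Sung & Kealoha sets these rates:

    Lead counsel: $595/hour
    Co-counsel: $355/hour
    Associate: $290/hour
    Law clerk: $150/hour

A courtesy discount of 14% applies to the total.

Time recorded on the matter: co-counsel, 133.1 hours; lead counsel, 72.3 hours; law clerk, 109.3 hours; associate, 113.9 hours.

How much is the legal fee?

$120,137.70

Lead counsel: 72.3 × $595 = $43,018.50
Co-counsel: 133.1 × $355 = $47,250.50
Associate: 113.9 × $290 = $33,031.00
Law clerk: 109.3 × $150 = $16,395.00
Subtotal: $139,695.00
Less 14% discount: −$19,557.30
Total: $139,695.00 − $19,557.30 = $120,137.70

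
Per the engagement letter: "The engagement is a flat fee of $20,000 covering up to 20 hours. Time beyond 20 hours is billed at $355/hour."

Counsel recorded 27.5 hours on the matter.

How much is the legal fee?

$22,662.50

Flat fee: $20,000.00
Excess hours: 27.5 − 20 = 7.5
Overrun: 7.5 × $355 = $2,662.50
Total: $20,000.00 + $2,662.50 = $22,662.50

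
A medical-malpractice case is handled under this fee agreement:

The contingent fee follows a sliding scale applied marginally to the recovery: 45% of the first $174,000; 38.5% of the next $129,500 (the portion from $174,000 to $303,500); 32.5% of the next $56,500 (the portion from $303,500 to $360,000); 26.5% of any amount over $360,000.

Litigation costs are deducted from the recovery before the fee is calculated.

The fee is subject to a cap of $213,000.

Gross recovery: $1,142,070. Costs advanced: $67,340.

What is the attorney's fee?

Fee base (net of costs): $1,142,070 − $67,340 = $1,074,730
First $174,000 at 45% = $78,300.00
Next $129,500 at 38.5% = $49,857.50
Next $56,500 at 32.5% = $18,362.50
Remaining $714,730 at 26.5% = $189,403.45
Fee: $78,300.00 + $49,857.50 + $18,362.50 + $189,403.45 = $335,923.45
$335,923.45 exceeds the $213,000 cap, so the fee is capped at $213,000.00.

$213,000.00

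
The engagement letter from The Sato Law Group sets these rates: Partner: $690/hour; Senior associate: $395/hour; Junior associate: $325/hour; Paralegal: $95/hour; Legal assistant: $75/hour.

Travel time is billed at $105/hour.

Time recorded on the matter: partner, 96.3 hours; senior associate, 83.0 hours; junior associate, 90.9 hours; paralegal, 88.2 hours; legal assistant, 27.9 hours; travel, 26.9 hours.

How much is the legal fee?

$142,070.50

Partner: 96.3 × $690 = $66,447.00
Senior associate: 83.0 × $395 = $32,785.00
Junior associate: 90.9 × $325 = $29,542.50
Paralegal: 88.2 × $95 = $8,379.00
Legal assistant: 27.9 × $75 = $2,092.50
Subtotal: $66,447.00 + $32,785.00 + $29,542.50 + $8,379.00 + $2,092.50 = $139,246.00
Travel: 26.9 × $105 = $2,824.50
Total: $139,246.00 + $2,824.50 = $142,070.50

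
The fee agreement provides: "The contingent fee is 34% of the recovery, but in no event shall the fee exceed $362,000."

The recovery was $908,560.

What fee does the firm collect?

$308,910.40

34% of $908,560 = $308,910.40
That is under the $362,000 cap.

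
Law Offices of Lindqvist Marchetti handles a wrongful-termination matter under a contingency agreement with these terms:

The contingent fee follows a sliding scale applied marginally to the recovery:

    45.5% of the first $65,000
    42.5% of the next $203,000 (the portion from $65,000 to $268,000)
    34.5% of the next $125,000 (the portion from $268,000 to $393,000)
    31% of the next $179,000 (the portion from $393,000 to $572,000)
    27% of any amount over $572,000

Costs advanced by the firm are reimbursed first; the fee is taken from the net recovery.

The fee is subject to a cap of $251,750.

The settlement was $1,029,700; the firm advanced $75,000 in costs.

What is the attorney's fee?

Fee base (net of costs): $1,029,700 − $75,000 = $954,700
First $65,000 at 45.5% = $29,575.00
Next $203,000 at 42.5% = $86,275.00
Next $125,000 at 34.5% = $43,125.00
Next $179,000 at 31% = $55,490.00
Remaining $382,700 at 27% = $103,329.00
Fee: $29,575.00 + $86,275.00 + $43,125.00 + $55,490.00 + $103,329.00 = $317,794.00
$317,794.00 exceeds the $251,750 cap, so the fee is capped at $251,750.00.

$251,750.00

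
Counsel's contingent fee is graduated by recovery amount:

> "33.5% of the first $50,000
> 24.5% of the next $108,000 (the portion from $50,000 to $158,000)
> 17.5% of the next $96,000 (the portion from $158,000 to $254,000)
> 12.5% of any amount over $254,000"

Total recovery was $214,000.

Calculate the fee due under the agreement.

First $50,000 at 33.5% = $16,750.00
Next $108,000 at 24.5% = $26,460.00
Remaining $56,000 at 17.5% = $9,800.00
Fee: $16,750.00 + $26,460.00 + $9,800.00 = $53,010.00

$53,010.00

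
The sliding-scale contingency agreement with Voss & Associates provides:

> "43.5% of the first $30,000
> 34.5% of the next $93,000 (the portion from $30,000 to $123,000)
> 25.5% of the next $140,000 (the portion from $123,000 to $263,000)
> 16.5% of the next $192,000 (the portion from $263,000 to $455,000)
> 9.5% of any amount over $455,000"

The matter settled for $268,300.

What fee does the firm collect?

$81,709.50

First $30,000 at 43.5% = $13,050.00
Next $93,000 at 34.5% = $32,085.00
Next $140,000 at 25.5% = $35,700.00
Remaining $5,300 at 16.5% = $874.50
Fee: $13,050.00 + $32,085.00 + $35,700.00 + $874.50 = $81,709.50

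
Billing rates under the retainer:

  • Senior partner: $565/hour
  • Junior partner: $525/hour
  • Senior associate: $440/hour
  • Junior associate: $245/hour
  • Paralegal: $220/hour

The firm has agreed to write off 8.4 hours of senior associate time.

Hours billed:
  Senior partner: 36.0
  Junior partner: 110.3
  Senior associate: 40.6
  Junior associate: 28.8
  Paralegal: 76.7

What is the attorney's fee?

Senior partner: 36.0 × $565 = $20,340.00
Junior partner: 110.3 × $525 = $57,907.50
Senior associate: 40.6 × $440 = $17,864.00
Junior associate: 28.8 × $245 = $7,056.00
Paralegal: 76.7 × $220 = $16,874.00
Subtotal: $120,041.50
Write-off: 8.4 × $440 = $3,696.00
Total: $120,041.50 − $3,696.00 = $116,345.50

$116,345.50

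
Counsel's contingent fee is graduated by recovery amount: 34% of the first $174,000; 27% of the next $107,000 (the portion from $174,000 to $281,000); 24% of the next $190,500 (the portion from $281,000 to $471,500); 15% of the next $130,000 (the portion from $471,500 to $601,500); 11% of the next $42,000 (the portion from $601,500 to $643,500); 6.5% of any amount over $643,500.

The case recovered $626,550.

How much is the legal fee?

$156,025.50

First $174,000 at 34% = $59,160.00
Next $107,000 at 27% = $28,890.00
Next $190,500 at 24% = $45,720.00
Next $130,000 at 15% = $19,500.00
Remaining $25,050 at 11% = $2,755.50
Fee: $59,160.00 + $28,890.00 + $45,720.00 + $19,500.00 + $2,755.50 = $156,025.50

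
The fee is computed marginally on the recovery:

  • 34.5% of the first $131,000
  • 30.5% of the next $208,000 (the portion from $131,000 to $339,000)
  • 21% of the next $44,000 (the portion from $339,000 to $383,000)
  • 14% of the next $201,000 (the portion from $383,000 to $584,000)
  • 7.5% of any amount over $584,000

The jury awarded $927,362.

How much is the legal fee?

First $131,000 at 34.5% = $45,195.00
Next $208,000 at 30.5% = $63,440.00
Next $44,000 at 21% = $9,240.00
Next $201,000 at 14% = $28,140.00
Remaining $343,362 at 7.5% = $25,752.15
Fee: $45,195.00 + $63,440.00 + $9,240.00 + $28,140.00 + $25,752.15 = $171,767.15

$171,767.15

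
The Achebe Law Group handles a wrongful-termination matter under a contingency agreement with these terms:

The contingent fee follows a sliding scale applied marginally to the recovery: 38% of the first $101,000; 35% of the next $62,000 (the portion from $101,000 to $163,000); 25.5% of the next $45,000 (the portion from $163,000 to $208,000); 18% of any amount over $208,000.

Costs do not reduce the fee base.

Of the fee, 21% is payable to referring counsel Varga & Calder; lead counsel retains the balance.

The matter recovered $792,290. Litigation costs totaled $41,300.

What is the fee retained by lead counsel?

$139,614.49

Fee base is the gross recovery, $792,290; costs are reimbursed separately.
First $101,000 at 38% = $38,380.00
Next $62,000 at 35% = $21,700.00
Next $45,000 at 25.5% = $11,475.00
Remaining $584,290 at 18% = $105,172.20
Fee: $38,380.00 + $21,700.00 + $11,475.00 + $105,172.20 = $176,727.20
Referral share: 21% of $176,727.20 = $37,112.71; lead counsel retains $176,727.20 − $37,112.71 = $139,614.49.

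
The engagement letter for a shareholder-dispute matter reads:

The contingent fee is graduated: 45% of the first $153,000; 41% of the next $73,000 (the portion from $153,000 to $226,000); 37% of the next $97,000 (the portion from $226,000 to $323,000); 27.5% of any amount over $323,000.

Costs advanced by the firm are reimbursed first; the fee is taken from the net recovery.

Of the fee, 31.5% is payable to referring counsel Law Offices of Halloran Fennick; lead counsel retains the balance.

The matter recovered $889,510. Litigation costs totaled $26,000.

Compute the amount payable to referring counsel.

Fee base (net of costs): $889,510 − $26,000 = $863,510
First $153,000 at 45% = $68,850.00
Next $73,000 at 41% = $29,930.00
Next $97,000 at 37% = $35,890.00
Remaining $540,510 at 27.5% = $148,640.25
Fee: $68,850.00 + $29,930.00 + $35,890.00 + $148,640.25 = $283,310.25
Referral share: 31.5% of $283,310.25 = $89,242.73; lead counsel retains $283,310.25 − $89,242.73 = $194,067.52.

$89,242.73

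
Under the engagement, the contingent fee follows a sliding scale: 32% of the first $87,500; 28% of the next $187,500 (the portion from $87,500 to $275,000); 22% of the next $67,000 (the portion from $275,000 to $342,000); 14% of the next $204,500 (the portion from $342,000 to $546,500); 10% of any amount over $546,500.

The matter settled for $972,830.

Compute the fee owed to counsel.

First $87,500 at 32% = $28,000.00
Next $187,500 at 28% = $52,500.00
Next $67,000 at 22% = $14,740.00
Next $204,500 at 14% = $28,630.00
Remaining $426,330 at 10% = $42,633.00
Fee: $28,000.00 + $52,500.00 + $14,740.00 + $28,630.00 + $42,633.00 = $166,503.00

$166,503.00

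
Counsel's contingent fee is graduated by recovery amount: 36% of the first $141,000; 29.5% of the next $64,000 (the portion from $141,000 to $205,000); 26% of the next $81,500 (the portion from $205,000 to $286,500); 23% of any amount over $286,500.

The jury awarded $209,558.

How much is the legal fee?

First $141,000 at 36% = $50,760.00
Next $64,000 at 29.5% = $18,880.00
Remaining $4,558 at 26% = $1,185.08
Fee: $50,760.00 + $18,880.00 + $1,185.08 = $70,825.08

$70,825.08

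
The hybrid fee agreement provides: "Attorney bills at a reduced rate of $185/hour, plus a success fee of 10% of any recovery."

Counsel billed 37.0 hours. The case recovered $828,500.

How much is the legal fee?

Hourly: 37.0 × $185 = $6,845.00
Success fee: 10% of $828,500 = $82,850.00
Total: $6,845.00 + $82,850.00 = $89,695.00

$89,695.00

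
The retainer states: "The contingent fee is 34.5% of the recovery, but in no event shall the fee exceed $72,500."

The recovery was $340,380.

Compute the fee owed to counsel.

34.5% of $340,380 = $117,431.10
That exceeds the $72,500 cap, so the fee is capped at $72,500.

$72,500.00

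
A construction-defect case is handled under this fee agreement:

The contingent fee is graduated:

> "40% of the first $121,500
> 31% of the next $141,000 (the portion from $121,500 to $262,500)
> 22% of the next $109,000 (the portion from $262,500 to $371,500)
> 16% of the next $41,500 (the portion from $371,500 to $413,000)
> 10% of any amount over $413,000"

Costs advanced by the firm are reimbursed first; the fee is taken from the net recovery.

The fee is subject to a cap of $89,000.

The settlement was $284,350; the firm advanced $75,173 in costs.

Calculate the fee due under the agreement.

Fee base (net of costs): $284,350 − $75,173 = $209,177
First $121,500 at 40% = $48,600.00
Remaining $87,677 at 31% = $27,179.87
Fee: $48,600.00 + $27,179.87 = $75,779.87
$75,779.87 is under the $89,000 cap.

$75,779.87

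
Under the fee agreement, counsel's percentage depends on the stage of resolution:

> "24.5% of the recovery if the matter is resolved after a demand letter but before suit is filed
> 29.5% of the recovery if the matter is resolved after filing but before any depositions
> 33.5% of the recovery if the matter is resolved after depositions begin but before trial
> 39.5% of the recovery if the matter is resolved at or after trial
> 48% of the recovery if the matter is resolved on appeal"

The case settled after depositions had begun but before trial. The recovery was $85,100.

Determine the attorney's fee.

The matter settled after depositions had begun but before trial, so the 33.5% rate applies.
$85,100 × 33.5% = $28,508.50

$28,508.50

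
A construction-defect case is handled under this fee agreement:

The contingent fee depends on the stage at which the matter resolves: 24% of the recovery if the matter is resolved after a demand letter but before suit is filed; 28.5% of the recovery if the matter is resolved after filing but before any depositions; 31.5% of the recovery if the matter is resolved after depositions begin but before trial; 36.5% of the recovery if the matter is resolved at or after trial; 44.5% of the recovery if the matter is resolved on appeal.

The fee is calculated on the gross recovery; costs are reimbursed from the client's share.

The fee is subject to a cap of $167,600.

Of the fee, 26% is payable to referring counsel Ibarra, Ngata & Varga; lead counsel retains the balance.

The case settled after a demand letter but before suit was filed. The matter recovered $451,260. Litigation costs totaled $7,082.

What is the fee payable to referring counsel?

$28,158.62

Fee base is the gross recovery, $451,260; costs are reimbursed separately.
The matter settled after a demand letter but before suit was filed, so the 24% rate applies.
$451,260 × 24% = $108,302.40
$108,302.40 is under the $167,600 cap.
Referral share: 26% of $108,302.40 = $28,158.62; lead counsel retains $108,302.40 − $28,158.62 = $80,143.78.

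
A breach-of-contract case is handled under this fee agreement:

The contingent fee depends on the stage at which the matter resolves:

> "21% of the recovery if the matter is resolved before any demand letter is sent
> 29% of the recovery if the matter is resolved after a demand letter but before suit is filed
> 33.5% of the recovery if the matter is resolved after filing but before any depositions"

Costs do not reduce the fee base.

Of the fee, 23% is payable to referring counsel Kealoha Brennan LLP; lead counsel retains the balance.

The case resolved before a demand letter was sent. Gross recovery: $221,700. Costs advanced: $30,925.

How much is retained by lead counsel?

$35,848.89

Fee base is the gross recovery, $221,700; costs are reimbursed separately.
The matter resolved before a demand letter was sent, so the 21% rate applies.
$221,700 × 21% = $46,557.00
Referral share: 23% of $46,557.00 = $10,708.11; lead counsel retains $46,557.00 − $10,708.11 = $35,848.89.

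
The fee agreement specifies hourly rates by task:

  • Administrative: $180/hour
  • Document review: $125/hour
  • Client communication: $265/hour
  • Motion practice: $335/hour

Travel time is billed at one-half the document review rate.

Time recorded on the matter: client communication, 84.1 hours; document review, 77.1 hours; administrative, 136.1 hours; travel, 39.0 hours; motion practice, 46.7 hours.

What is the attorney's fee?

Administrative: 136.1 × $180 = $24,498.00
Document review: 77.1 × $125 = $9,637.50
Client communication: 84.1 × $265 = $22,286.50
Motion practice: 46.7 × $335 = $15,644.50
Subtotal: $24,498.00 + $9,637.50 + $22,286.50 + $15,644.50 = $72,066.50
Travel: 39.0 × ($125 ÷ 2) = 39.0 × $62.50 = $2,437.50
Total: $72,066.50 + $2,437.50 = $74,504.00

$74,504.00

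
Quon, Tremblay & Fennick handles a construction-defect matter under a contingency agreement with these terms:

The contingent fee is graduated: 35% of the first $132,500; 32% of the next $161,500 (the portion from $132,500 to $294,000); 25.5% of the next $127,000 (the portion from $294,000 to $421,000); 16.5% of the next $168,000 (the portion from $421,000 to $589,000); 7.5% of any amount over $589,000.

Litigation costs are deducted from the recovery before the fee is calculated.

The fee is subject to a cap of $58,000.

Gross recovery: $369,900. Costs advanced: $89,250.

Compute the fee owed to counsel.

$58,000.00

Fee base (net of costs): $369,900 − $89,250 = $280,650
First $132,500 at 35% = $46,375.00
Remaining $148,150 at 32% = $47,408.00
Fee: $46,375.00 + $47,408.00 = $93,783.00
$93,783.00 exceeds the $58,000 cap, so the fee is capped at $58,000.00.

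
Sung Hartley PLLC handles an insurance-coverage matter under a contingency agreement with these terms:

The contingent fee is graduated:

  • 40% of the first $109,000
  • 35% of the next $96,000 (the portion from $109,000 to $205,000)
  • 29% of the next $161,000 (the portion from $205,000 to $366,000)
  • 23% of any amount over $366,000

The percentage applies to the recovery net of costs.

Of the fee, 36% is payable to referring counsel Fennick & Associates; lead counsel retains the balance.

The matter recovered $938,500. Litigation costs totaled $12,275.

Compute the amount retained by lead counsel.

$161,754.72

Fee base (net of costs): $938,500 − $12,275 = $926,225
First $109,000 at 40% = $43,600.00
Next $96,000 at 35% = $33,600.00
Next $161,000 at 29% = $46,690.00
Remaining $560,225 at 23% = $128,851.75
Fee: $43,600.00 + $33,600.00 + $46,690.00 + $128,851.75 = $252,741.75
Referral share: 36% of $252,741.75 = $90,987.03; lead counsel retains $252,741.75 − $90,987.03 = $161,754.72.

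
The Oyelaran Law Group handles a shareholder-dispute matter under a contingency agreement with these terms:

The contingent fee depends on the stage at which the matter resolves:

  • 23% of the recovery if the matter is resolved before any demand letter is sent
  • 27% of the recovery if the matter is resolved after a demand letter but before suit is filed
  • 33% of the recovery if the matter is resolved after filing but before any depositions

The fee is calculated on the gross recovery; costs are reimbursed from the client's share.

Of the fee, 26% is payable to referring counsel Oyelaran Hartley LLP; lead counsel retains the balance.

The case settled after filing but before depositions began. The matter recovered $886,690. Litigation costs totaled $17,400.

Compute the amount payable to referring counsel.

Fee base is the gross recovery, $886,690; costs are reimbursed separately.
The matter settled after filing but before depositions began, so the 33% rate applies.
$886,690 × 33% = $292,607.70
Referral share: 26% of $292,607.70 = $76,078.00; lead counsel retains $292,607.70 − $76,078.00 = $216,529.70.

$76,078.00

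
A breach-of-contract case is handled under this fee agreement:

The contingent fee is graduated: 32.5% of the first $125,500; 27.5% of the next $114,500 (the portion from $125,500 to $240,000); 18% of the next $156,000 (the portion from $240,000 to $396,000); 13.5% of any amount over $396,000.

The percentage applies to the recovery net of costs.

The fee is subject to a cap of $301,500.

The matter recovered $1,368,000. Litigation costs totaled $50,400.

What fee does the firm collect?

Fee base (net of costs): $1,368,000 − $50,400 = $1,317,600
First $125,500 at 32.5% = $40,787.50
Next $114,500 at 27.5% = $31,487.50
Next $156,000 at 18% = $28,080.00
Remaining $921,600 at 13.5% = $124,416.00
Fee: $40,787.50 + $31,487.50 + $28,080.00 + $124,416.00 = $224,771.00
$224,771.00 is under the $301,500 cap.

$224,771.00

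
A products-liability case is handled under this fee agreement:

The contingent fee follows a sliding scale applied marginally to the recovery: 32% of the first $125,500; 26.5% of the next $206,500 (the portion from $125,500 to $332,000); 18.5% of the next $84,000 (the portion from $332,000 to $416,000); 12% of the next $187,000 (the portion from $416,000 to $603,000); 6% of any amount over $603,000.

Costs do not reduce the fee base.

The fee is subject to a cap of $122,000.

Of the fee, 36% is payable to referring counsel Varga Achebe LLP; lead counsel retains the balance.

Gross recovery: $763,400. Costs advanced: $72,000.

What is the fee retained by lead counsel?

$78,080.00

Fee base is the gross recovery, $763,400; costs are reimbursed separately.
First $125,500 at 32% = $40,160.00
Next $206,500 at 26.5% = $54,722.50
Next $84,000 at 18.5% = $15,540.00
Next $187,000 at 12% = $22,440.00
Remaining $160,400 at 6% = $9,624.00
Fee: $40,160.00 + $54,722.50 + $15,540.00 + $22,440.00 + $9,624.00 = $142,486.50
$142,486.50 exceeds the $122,000 cap, so the fee is capped at $122,000.00.
Referral share: 36% of $122,000.00 = $43,920.00; lead counsel retains $122,000.00 − $43,920.00 = $78,080.00.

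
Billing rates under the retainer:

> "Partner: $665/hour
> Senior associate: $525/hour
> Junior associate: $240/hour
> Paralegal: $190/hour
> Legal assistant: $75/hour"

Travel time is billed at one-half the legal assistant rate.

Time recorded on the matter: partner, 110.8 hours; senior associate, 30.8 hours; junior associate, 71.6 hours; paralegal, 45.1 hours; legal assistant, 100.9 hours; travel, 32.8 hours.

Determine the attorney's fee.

Partner: 110.8 × $665 = $73,682.00
Senior associate: 30.8 × $525 = $16,170.00
Junior associate: 71.6 × $240 = $17,184.00
Paralegal: 45.1 × $190 = $8,569.00
Legal assistant: 100.9 × $75 = $7,567.50
Subtotal: $73,682.00 + $16,170.00 + $17,184.00 + $8,569.00 + $7,567.50 = $123,172.50
Travel: 32.8 × ($75 ÷ 2) = 32.8 × $37.50 = $1,230.00
Total: $123,172.50 + $1,230.00 = $124,402.50

$124,402.50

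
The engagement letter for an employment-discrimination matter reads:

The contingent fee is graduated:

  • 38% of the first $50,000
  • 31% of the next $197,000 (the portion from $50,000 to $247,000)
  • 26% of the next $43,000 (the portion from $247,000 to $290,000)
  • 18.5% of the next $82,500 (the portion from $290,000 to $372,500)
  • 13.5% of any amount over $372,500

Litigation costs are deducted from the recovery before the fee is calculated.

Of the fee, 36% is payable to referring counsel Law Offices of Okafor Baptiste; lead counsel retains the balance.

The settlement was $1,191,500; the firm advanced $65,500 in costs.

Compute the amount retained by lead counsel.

$133,270.40

Fee base (net of costs): $1,191,500 − $65,500 = $1,126,000
First $50,000 at 38% = $19,000.00
Next $197,000 at 31% = $61,070.00
Next $43,000 at 26% = $11,180.00
Next $82,500 at 18.5% = $15,262.50
Remaining $753,500 at 13.5% = $101,722.50
Fee: $19,000.00 + $61,070.00 + $11,180.00 + $15,262.50 + $101,722.50 = $208,235.00
Referral share: 36% of $208,235.00 = $74,964.60; lead counsel retains $208,235.00 − $74,964.60 = $133,270.40.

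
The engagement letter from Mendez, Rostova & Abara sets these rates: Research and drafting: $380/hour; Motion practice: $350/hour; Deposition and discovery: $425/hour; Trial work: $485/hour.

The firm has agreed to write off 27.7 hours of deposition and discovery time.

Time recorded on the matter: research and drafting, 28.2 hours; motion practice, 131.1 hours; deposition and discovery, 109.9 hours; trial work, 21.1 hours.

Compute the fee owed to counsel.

Research and drafting: 28.2 × $380 = $10,716.00
Motion practice: 131.1 × $350 = $45,885.00
Deposition and discovery: 109.9 × $425 = $46,707.50
Trial work: 21.1 × $485 = $10,233.50
Subtotal: $113,542.00
Write-off: 27.7 × $425 = $11,772.50
Total: $113,542.00 − $11,772.50 = $101,769.50

$101,769.50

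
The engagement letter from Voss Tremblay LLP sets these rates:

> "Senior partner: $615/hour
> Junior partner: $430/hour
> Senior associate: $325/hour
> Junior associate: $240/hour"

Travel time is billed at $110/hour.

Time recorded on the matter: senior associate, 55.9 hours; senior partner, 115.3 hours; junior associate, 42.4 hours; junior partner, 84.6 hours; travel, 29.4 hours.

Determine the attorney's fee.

Senior partner: 115.3 × $615 = $70,909.50
Junior partner: 84.6 × $430 = $36,378.00
Senior associate: 55.9 × $325 = $18,167.50
Junior associate: 42.4 × $240 = $10,176.00
Subtotal: $70,909.50 + $36,378.00 + $18,167.50 + $10,176.00 = $135,631.00
Travel: 29.4 × $110 = $3,234.00
Total: $135,631.00 + $3,234.00 = $138,865.00

$138,865.00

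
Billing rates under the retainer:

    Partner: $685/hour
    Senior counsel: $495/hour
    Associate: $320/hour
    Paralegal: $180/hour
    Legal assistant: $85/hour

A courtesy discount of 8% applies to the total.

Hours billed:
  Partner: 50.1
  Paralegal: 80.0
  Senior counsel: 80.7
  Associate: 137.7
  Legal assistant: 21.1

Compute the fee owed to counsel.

$123,760.70

Partner: 50.1 × $685 = $34,318.50
Senior counsel: 80.7 × $495 = $39,946.50
Associate: 137.7 × $320 = $44,064.00
Paralegal: 80.0 × $180 = $14,400.00
Legal assistant: 21.1 × $85 = $1,793.50
Subtotal: $134,522.50
Less 8% discount: −$10,761.80
Total: $134,522.50 − $10,761.80 = $123,760.70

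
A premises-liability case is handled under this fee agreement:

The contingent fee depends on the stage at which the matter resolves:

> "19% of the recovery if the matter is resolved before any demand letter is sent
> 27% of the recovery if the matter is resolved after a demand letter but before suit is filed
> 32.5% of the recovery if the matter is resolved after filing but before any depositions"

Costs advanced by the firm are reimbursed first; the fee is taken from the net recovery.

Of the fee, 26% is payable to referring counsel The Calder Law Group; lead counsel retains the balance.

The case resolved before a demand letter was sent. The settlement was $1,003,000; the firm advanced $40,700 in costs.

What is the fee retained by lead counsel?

$135,299.38

Fee base (net of costs): $1,003,000 − $40,700 = $962,300
The matter resolved before a demand letter was sent, so the 19% rate applies.
$962,300 × 19% = $182,837.00
Referral share: 26% of $182,837.00 = $47,537.62; lead counsel retains $182,837.00 − $47,537.62 = $135,299.38.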